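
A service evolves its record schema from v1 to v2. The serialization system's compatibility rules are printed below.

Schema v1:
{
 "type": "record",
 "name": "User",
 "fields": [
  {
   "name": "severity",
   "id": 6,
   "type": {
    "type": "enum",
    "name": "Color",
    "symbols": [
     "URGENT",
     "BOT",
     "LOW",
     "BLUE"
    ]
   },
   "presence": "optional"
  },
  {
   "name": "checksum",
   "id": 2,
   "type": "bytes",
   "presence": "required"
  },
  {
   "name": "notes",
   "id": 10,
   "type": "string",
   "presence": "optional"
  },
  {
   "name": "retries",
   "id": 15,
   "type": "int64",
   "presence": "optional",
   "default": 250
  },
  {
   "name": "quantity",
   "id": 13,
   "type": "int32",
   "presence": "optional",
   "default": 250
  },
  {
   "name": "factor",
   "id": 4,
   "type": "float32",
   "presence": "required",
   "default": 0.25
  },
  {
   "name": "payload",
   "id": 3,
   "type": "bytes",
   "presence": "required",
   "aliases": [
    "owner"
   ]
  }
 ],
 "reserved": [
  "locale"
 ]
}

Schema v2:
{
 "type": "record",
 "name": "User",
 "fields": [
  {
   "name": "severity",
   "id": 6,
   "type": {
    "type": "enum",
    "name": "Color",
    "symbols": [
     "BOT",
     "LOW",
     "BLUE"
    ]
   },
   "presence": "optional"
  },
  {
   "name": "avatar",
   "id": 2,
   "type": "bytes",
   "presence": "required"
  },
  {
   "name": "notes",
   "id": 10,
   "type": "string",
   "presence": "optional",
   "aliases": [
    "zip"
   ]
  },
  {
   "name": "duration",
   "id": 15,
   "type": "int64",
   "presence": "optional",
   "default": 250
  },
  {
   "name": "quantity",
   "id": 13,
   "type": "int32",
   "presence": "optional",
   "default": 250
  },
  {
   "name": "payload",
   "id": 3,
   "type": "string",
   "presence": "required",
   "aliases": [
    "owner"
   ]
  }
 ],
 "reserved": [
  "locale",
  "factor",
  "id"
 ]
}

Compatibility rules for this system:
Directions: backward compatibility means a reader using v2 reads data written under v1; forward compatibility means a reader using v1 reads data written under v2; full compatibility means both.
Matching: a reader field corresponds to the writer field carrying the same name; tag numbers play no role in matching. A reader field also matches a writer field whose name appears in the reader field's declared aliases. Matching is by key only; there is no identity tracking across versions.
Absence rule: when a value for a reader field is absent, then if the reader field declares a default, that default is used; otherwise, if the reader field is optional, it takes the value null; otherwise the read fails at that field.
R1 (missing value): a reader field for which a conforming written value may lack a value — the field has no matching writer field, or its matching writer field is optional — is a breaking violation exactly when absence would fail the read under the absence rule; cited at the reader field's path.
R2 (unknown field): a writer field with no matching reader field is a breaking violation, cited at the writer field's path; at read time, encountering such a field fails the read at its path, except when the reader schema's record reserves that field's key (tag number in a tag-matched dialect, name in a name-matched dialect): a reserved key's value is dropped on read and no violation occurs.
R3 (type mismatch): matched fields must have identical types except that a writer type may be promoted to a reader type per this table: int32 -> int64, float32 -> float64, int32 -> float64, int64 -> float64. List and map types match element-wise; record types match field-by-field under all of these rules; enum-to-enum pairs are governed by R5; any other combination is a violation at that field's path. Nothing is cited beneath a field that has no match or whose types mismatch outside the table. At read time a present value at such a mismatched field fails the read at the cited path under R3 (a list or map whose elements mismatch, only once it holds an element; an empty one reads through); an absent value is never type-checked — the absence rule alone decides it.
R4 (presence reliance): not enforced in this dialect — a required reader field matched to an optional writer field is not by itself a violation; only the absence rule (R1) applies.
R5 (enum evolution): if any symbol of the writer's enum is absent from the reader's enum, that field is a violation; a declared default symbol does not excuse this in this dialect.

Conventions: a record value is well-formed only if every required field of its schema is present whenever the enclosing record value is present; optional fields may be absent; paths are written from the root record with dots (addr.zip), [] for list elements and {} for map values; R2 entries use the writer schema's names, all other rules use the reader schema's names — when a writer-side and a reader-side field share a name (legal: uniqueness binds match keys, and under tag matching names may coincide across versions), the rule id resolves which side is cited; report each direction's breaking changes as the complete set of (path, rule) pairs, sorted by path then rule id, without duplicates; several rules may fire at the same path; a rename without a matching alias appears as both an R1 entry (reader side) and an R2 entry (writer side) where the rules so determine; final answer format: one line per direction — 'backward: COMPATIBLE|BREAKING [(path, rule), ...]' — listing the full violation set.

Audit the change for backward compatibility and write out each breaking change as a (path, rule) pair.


backward: BREAKING [(avatar, R1), (checksum, R2), (payload, R3), (retries, R2), (severity, R5)]

in User below, arrows point writer -> reader
backward pass over User, reader schema v2, writer schema v1:
  severity <- severity (Color -> Color, writer optional)
  no writer field matches reader avatar
  notes <- notes (string -> string, writer optional)
  no writer field matches reader duration
  quantity <- quantity (int32 -> int32, writer optional)
  payload <- payload (bytes -> string, writer required)
  writer field checksum has no reader counterpart
  writer field retries has no reader counterpart
  writer field factor has no reader counterpart
  R1 fires at avatar
  R2 fires at checksum
  R3 fires at payload
  R2 fires at retries
  R5 fires at severity
  => backward: BREAKING (5)
diffs on User not affecting the asked answer:
  removed field factor from record User (its key "factor" joins the reserved list) -> no rule fires on it in User's dialect; the asked verdict holds


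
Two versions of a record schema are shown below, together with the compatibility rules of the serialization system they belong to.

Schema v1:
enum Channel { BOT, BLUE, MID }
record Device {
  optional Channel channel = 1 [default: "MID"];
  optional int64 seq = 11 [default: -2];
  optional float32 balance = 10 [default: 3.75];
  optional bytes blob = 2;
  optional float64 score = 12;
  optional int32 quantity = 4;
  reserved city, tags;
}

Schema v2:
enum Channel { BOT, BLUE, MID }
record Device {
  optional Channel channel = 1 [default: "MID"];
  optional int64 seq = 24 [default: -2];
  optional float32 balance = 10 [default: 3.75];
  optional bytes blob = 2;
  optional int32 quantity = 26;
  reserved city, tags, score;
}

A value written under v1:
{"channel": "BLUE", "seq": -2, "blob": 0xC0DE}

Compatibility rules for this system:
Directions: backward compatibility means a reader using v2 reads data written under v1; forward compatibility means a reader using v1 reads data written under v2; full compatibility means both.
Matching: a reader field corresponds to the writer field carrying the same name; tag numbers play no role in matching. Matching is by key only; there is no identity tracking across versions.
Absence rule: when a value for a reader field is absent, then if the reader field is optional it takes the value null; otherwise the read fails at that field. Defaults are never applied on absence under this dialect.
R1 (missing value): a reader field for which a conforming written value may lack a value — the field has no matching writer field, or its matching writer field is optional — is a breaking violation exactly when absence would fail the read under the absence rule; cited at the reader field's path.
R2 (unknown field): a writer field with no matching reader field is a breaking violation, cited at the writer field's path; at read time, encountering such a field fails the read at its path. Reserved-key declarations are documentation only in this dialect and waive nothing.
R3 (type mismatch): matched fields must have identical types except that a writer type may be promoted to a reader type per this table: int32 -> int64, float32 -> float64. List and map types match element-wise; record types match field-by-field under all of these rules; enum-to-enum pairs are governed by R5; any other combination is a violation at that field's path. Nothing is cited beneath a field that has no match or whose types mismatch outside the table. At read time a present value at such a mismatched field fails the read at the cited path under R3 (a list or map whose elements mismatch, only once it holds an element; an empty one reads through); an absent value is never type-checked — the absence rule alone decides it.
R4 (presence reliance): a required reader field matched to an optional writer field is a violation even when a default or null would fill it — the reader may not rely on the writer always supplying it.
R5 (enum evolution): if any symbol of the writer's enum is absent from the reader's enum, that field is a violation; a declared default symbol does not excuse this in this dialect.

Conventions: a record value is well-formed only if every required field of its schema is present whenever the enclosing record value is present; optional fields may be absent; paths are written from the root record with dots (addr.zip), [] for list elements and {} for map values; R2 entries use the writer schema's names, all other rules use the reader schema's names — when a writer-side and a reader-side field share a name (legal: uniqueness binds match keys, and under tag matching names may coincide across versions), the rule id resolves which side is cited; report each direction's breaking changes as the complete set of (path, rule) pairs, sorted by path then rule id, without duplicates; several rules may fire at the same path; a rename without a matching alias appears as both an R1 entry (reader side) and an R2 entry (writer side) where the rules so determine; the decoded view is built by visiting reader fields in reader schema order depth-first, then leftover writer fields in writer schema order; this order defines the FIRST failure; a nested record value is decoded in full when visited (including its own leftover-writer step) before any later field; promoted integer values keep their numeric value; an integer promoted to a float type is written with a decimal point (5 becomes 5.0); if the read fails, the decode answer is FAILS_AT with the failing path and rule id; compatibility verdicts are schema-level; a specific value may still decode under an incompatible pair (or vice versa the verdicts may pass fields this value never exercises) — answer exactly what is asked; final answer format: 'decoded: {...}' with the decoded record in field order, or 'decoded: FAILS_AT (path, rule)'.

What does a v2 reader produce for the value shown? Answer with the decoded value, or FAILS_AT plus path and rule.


each type pair in Device: writer, then reader
decoding the Device value with the v2 reader:
  channel := "BLUE"
  seq := -2
  balance := null (not supplied -> null)
  blob := 0xC0DE
  quantity := null (not supplied -> null)
  => decoded: {"channel": "BLUE", "seq": -2, "balance": null, "blob": 0xC0DE, "quantity": null}
the other Device changes do not affect what is asked:
  field quantity in record Device: tag 4 changed to 26 -> inert under this dialect — no rule fires on Device and the result does not move
  field seq in record Device: tag 11 changed to 24 -> inert under this dialect — no rule fires on Device and the result does not move

decoded: {"channel": "BLUE", "seq": -2, "balance": null, "blob": 0xC0DE, "quantity": null}


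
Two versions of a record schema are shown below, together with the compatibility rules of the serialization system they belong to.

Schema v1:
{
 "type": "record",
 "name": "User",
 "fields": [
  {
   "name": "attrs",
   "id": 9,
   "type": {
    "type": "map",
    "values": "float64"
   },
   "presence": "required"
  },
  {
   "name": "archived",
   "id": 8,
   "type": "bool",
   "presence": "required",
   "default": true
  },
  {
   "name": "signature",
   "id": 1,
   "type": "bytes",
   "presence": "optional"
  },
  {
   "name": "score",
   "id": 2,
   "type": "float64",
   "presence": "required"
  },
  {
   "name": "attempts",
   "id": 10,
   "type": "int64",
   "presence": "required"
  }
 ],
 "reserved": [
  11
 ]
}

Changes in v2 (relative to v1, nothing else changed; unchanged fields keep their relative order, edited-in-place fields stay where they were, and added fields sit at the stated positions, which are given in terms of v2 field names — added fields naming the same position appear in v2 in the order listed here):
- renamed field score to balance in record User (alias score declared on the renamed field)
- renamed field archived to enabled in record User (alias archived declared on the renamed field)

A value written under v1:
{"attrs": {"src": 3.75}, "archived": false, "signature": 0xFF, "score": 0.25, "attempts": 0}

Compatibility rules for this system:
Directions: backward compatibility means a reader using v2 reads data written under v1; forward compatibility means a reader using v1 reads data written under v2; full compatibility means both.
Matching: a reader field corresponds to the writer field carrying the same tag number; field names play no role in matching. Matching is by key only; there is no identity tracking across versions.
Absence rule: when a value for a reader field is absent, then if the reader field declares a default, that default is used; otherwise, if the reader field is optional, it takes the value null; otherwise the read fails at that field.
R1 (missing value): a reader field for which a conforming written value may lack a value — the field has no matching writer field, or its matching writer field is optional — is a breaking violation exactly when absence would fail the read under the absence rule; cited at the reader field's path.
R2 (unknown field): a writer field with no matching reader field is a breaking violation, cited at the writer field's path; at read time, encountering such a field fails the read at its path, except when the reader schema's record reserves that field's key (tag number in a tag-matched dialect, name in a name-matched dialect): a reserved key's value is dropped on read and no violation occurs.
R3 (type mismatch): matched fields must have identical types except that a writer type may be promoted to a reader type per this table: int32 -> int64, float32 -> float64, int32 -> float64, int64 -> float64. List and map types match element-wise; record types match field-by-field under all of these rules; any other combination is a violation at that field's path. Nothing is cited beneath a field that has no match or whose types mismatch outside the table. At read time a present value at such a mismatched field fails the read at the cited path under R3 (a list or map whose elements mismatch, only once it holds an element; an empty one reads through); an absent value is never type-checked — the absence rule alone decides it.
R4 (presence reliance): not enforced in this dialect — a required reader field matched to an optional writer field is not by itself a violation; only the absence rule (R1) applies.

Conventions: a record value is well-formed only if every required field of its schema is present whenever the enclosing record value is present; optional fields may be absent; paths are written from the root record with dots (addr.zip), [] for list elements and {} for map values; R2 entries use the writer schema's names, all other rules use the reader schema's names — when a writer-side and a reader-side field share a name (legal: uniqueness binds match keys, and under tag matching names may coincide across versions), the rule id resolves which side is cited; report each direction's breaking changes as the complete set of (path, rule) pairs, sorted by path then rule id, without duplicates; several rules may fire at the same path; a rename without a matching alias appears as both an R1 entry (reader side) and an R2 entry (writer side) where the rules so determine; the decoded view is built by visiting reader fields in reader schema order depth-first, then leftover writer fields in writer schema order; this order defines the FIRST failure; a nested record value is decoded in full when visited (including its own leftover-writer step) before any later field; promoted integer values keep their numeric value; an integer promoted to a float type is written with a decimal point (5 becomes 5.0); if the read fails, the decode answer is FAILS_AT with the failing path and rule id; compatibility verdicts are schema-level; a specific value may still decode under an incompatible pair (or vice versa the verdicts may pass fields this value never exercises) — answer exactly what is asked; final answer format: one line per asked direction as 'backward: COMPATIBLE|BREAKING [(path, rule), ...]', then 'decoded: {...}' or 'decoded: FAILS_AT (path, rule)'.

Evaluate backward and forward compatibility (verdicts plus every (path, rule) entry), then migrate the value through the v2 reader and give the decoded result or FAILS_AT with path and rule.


arrows below run writer -> reader for User
backward for User (reader v2, writer v1):
  writer required, map<string, float64> -> map<string, float64>: reader attrs maps from writer attrs
  writer required, bool -> bool: reader enabled maps from writer archived
  writer optional, bytes -> bytes: reader signature maps from writer signature
  writer required, float64 -> float64: reader balance maps from writer score
  writer required, int64 -> int64: reader attempts maps from writer attempts
  => backward verdict for User: COMPATIBLE, no violations
forward for User (reader v1, writer v2):
  writer required, map<string, float64> -> map<string, float64>: reader attrs maps from writer attrs
  writer required, bool -> bool: reader archived maps from writer enabled
  writer optional, bytes -> bytes: reader signature maps from writer signature
  writer required, float64 -> float64: reader score maps from writer balance
  writer required, int64 -> int64: reader attempts maps from writer attempts
  => forward verdict for User: COMPATIBLE, no violations
decode walk for User under reader schema v2:
  attrs := {"src": 3.75}
  enabled := false (from writer archived)
  signature := 0xFF
  balance := 0.25 (from writer score)
  attempts := 0
  => decoded: {"attrs": {"src": 3.75}, "enabled": false, "signature": 0xFF, "balance": 0.25, "attempts": 0}

backward: COMPATIBLE []; forward: COMPATIBLE []; decoded: {"attrs": {"src": 3.75}, "enabled": false, "signature": 0xFF, "balance": 0.25, "attempts": 0}


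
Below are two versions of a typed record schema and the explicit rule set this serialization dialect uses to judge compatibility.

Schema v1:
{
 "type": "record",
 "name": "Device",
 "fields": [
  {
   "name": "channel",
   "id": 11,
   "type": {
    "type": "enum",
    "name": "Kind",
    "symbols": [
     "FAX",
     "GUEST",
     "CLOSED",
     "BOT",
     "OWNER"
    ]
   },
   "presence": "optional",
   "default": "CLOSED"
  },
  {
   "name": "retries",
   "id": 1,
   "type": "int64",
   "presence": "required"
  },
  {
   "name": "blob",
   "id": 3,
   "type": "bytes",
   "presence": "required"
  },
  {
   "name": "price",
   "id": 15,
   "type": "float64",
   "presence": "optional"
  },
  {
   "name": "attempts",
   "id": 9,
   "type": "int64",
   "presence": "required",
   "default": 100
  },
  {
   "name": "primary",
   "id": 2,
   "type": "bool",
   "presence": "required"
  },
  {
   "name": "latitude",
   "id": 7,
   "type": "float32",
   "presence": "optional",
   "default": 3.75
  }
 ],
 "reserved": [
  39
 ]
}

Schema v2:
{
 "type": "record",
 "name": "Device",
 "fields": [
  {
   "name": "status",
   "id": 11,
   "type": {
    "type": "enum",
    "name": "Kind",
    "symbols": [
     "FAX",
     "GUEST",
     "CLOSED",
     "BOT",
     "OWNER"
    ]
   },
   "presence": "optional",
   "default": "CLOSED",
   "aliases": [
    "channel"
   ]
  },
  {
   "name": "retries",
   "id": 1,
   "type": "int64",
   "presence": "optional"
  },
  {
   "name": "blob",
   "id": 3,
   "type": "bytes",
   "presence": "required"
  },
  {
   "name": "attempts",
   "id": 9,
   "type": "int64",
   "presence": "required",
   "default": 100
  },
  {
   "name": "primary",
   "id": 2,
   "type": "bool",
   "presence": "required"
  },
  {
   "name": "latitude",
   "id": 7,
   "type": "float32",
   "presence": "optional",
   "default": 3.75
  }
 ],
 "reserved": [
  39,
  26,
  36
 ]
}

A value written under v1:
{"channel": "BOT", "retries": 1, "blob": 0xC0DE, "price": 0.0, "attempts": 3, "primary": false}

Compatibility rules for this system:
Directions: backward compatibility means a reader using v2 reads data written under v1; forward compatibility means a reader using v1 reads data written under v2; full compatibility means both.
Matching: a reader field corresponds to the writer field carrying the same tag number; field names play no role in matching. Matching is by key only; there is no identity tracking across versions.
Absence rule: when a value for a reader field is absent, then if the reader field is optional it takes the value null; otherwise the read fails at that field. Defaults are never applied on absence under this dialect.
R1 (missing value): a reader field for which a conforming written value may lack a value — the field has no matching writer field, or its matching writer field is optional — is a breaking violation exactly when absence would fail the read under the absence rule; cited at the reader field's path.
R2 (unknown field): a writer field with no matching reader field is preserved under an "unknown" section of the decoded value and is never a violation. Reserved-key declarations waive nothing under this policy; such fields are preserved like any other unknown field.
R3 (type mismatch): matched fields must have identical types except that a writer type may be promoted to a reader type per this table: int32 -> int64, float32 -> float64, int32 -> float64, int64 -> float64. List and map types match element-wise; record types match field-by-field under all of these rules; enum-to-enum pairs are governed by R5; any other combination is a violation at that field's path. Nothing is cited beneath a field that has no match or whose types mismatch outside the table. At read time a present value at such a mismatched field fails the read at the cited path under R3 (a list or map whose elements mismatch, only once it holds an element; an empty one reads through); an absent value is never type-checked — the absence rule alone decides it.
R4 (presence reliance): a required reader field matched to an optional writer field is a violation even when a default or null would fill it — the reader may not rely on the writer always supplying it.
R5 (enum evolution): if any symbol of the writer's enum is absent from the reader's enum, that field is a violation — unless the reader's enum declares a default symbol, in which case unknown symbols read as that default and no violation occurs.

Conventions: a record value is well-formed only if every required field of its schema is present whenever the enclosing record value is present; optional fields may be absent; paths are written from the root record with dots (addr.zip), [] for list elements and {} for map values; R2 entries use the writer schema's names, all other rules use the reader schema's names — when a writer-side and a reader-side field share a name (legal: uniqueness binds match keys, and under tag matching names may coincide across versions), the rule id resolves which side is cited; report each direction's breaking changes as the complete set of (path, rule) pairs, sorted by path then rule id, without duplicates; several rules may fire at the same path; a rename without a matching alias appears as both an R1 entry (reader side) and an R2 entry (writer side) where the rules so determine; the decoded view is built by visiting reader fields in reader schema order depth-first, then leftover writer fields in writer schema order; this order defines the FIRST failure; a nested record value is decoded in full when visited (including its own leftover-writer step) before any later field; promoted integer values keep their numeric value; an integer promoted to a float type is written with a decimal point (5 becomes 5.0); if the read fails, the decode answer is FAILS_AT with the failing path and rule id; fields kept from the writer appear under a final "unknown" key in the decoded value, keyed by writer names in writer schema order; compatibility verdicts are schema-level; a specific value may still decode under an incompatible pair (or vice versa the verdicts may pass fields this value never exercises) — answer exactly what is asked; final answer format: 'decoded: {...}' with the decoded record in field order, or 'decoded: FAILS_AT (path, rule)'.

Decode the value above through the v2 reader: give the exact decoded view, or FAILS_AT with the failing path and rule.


in Device below, arrows point writer -> reader
decoding the Device value with the v2 reader:
  status := "BOT" (from writer channel)
  retries := 1
  blob := 0xC0DE
  attempts := 3
  primary := false
  latitude := null (not supplied -> null)
  writer price: kept under "unknown"
  => decoded: {"status": "BOT", "retries": 1, "blob": 0xC0DE, "attempts": 3, "primary": false, "latitude": null, "unknown": {"price": 0.0}}
diffs on Device not affecting the asked answer:
  field retries in record Device: required changed to optional -> shifts the Device verdicts, not this decode

decoded: {"status": "BOT", "retries": 1, "blob": 0xC0DE, "attempts": 3, "primary": false, "latitude": null, "unknown": {"price": 0.0}}


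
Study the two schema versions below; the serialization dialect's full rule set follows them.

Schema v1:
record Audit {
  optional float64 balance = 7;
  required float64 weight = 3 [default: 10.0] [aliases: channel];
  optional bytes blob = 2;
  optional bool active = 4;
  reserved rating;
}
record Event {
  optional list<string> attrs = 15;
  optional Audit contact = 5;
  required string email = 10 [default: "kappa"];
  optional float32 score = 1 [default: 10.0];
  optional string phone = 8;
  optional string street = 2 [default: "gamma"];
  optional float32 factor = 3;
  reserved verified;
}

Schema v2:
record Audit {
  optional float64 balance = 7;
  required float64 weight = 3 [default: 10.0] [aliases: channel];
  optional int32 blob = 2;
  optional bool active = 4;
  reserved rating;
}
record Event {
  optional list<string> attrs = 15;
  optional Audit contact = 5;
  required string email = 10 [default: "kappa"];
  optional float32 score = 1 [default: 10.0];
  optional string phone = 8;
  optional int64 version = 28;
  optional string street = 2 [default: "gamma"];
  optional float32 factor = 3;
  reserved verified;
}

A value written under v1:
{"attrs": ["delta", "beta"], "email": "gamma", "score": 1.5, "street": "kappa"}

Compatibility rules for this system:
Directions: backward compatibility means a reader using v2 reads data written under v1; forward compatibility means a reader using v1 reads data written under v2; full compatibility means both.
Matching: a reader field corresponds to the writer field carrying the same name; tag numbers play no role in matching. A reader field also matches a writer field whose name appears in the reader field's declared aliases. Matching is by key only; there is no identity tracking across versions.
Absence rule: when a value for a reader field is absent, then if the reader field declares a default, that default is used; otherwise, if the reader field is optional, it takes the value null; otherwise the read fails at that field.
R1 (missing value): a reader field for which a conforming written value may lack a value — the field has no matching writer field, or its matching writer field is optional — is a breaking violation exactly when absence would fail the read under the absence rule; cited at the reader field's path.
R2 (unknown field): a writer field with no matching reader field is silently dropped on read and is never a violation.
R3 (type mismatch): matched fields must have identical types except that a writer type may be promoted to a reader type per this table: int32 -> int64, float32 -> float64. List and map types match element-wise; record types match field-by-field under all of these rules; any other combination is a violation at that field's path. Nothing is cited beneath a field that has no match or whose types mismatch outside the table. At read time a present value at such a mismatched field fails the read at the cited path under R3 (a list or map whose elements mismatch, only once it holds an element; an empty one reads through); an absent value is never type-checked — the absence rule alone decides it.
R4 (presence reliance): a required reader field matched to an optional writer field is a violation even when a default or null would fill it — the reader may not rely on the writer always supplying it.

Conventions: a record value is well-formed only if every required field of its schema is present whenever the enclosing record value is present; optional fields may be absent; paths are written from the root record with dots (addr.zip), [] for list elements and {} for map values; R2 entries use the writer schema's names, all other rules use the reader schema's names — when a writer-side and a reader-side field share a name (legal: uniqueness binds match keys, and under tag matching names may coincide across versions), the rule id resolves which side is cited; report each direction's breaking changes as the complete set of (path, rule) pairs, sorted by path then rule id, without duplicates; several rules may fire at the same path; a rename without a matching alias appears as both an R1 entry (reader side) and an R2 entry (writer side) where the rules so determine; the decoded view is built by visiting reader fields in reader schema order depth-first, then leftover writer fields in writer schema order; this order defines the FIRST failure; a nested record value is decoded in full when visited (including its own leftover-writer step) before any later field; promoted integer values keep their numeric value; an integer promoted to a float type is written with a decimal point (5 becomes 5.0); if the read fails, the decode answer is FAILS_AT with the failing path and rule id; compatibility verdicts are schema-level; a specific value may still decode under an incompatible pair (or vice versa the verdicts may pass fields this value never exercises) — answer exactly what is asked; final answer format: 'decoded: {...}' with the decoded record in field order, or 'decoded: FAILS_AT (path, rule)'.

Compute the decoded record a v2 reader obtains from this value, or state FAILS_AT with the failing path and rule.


the writer's type comes first in each Event pair
decode walk for Event under reader schema v2:
  attrs := ["delta", "beta"]
  contact := null (absent, optional -> null)
  email := "gamma"
  score := 1.5
  phone := null (absent, optional -> null)
  version := null (absent, optional -> null)
  street := "kappa"
  factor := null (absent, optional -> null)
  => decoded: {"attrs": ["delta", "beta"], "contact": null, "email": "gamma", "score": 1.5, "phone": null, "version": null, "street": "kappa", "factor": null}
the other Event changes do not affect what is asked:
  field blob in record Audit: type bytes changed to int32 -> a verdict-level change on Event — the shown value reads the same

decoded: {"attrs": ["delta", "beta"], "contact": null, "email": "gamma", "score": 1.5, "phone": null, "version": null, "street": "kappa", "factor": null}


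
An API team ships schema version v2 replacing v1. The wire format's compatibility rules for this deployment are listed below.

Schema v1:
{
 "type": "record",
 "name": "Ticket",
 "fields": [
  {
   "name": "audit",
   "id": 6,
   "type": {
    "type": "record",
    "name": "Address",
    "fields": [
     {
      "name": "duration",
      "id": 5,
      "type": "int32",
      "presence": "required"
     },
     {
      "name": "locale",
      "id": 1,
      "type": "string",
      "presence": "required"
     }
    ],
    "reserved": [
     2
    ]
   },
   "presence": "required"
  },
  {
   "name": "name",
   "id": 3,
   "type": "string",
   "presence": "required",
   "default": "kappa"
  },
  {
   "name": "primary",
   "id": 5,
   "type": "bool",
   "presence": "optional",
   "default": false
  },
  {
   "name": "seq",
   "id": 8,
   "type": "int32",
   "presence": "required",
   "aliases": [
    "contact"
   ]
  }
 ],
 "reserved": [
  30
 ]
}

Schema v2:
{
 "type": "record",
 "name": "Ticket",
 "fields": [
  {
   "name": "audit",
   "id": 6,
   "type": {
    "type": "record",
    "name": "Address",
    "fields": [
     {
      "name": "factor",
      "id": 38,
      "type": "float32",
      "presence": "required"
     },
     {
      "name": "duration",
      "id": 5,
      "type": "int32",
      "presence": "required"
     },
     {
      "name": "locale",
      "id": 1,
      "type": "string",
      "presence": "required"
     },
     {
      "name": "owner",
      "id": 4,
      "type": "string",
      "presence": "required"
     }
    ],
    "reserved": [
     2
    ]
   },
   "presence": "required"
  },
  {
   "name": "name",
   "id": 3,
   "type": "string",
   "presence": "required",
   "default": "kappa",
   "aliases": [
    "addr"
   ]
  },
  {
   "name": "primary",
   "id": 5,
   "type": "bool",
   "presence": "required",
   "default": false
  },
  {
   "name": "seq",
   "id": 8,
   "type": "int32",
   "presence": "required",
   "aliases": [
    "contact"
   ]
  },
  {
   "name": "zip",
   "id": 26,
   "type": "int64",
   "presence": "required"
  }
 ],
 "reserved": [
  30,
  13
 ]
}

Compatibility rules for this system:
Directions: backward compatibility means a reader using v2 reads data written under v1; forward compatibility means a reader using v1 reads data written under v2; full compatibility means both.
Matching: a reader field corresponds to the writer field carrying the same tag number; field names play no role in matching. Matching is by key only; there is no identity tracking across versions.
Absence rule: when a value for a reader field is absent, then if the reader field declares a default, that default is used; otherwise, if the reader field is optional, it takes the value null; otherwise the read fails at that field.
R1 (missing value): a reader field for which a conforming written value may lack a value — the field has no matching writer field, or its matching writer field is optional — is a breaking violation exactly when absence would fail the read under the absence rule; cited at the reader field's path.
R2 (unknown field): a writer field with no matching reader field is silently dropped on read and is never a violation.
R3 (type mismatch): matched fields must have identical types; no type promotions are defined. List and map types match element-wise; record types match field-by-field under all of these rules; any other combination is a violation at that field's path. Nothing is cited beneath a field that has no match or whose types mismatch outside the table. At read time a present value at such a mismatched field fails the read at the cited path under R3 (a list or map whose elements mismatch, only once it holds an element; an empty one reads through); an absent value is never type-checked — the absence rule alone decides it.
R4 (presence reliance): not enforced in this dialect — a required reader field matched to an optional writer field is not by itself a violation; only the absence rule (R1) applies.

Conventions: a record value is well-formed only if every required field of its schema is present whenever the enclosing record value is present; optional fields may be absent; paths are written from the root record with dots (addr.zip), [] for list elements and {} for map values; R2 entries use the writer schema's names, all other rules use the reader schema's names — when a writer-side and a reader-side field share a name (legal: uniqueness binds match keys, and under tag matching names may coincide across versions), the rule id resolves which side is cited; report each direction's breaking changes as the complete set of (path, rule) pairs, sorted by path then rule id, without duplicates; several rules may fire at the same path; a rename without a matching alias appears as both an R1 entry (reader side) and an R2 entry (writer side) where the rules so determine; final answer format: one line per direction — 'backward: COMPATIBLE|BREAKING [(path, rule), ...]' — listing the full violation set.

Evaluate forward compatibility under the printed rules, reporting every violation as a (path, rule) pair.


arrows below run writer -> reader for Ticket
forward analysis of Ticket with v1 as reader and v2 as writer:
  audit: paired with writer audit (Address -> Address; writer required)
  name: paired with writer name (string -> string; writer required)
  primary: paired with writer primary (bool -> bool; writer required)
  seq: paired with writer seq (int32 -> int32; writer required)
  writer field zip has no reader counterpart
  audit.duration: paired with writer audit.duration (int32 -> int32; writer required)
  audit.locale: paired with writer audit.locale (string -> string; writer required)
  writer field audit.factor has no reader counterpart
  writer field audit.owner has no reader counterpart
  => forward verdict for Ticket: COMPATIBLE, no violations
ruling out the remaining Ticket differences:
  added field owner to record Address: required string, tag 4 (in v2 it sits last) -> matters only for Ticket's backward compatibility — outside the asked direction
  field primary in record Ticket: optional changed to required -> inert for the asked Ticket verdict: nothing fires
  added field zip to record Ticket: required int64, tag 26 (in v2 it sits last) -> matters only for Ticket's backward compatibility — outside the asked direction
  added field factor to record Address: required float32, tag 38 (in v2 it sits immediately before duration) -> matters only for Ticket's backward compatibility — outside the asked direction

forward: COMPATIBLE []


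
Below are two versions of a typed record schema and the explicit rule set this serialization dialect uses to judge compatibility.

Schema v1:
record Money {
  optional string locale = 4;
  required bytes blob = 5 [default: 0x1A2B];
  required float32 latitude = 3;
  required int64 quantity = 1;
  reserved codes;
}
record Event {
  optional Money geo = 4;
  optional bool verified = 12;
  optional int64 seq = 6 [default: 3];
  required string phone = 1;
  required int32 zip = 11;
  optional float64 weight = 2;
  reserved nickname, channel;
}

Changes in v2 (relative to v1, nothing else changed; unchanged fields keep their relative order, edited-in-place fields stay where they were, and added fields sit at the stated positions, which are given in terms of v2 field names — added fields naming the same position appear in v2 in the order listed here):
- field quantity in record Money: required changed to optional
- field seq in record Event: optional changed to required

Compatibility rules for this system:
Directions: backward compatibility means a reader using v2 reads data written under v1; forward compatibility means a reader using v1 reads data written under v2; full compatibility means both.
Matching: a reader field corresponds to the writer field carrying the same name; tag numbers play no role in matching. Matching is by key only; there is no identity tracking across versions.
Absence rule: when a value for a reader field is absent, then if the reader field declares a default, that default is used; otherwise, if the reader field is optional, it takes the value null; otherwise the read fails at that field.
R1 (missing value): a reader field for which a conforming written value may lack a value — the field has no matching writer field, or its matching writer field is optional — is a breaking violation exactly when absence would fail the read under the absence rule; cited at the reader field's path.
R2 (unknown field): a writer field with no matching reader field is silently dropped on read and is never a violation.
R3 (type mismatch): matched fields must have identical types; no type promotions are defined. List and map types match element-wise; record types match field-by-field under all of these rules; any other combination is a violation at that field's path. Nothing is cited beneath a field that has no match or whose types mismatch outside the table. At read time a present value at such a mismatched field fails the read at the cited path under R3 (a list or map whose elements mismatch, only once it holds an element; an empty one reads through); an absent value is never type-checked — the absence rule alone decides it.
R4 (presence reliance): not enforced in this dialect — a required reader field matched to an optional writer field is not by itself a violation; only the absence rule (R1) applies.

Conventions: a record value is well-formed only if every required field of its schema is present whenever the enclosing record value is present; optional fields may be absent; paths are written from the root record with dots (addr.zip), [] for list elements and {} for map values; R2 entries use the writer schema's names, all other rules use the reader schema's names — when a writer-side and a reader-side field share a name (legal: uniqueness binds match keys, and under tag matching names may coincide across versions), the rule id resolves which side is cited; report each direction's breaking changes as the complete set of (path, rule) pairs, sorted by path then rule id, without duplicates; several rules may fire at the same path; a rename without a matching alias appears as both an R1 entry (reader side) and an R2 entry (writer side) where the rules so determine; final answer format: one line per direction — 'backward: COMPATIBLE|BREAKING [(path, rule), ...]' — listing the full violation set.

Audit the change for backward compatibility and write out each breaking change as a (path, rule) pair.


in Event below, arrows point writer -> reader
backward on Event — v2 reading data written by v1:
  geo: paired with writer geo (Money -> Money; writer optional)
  verified: paired with writer verified (bool -> bool; writer optional)
  seq: paired with writer seq (int64 -> int64; writer optional)
  phone: paired with writer phone (string -> string; writer required)
  zip: paired with writer zip (int32 -> int32; writer required)
  weight: paired with writer weight (float64 -> float64; writer optional)
  geo.locale: paired with writer geo.locale (string -> string; writer optional)
  geo.blob: paired with writer geo.blob (bytes -> bytes; writer required)
  geo.latitude: paired with writer geo.latitude (float32 -> float32; writer required)
  geo.quantity: paired with writer geo.quantity (int64 -> int64; writer required)
  => backward: COMPATIBLE
ruling out the remaining Event differences:
  field quantity in record Money: required changed to optional -> matters only for Event's forward compatibility — outside the asked direction
  field seq in record Event: optional changed to required -> no rule fires on it in Event's dialect; the asked verdict holds

backward: COMPATIBLE []
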